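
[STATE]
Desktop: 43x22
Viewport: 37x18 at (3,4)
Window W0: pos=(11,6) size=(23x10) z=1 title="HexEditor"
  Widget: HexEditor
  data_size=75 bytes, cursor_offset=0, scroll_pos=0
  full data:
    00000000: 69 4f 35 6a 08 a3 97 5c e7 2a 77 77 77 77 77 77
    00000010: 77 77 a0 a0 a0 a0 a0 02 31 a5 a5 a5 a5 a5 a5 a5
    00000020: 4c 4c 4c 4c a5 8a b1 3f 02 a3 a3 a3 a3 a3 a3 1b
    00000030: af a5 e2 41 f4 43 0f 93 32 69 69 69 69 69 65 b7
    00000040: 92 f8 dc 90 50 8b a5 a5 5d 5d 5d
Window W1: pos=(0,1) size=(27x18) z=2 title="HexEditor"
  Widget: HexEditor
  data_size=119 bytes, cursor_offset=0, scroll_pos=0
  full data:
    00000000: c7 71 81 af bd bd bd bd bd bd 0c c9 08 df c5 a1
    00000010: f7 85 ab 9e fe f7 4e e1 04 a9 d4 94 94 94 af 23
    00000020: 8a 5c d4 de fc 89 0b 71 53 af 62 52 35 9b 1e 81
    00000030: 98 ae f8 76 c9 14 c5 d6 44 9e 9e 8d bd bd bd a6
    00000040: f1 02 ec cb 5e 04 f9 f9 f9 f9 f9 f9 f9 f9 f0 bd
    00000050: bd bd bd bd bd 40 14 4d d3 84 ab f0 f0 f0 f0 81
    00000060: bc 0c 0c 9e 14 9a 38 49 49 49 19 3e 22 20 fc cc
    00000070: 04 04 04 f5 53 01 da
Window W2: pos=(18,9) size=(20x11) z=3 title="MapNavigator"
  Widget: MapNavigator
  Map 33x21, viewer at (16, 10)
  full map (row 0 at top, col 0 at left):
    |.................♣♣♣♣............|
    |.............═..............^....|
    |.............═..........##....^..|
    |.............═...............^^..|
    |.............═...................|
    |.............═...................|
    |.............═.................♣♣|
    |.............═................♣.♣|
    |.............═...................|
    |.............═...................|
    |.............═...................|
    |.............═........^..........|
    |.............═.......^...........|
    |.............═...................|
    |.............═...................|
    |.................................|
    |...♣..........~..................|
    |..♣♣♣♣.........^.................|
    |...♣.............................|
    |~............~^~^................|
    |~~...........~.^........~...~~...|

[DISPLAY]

000000  C7 71 81 af bd ┃             
000010  f7 85 ab 9e fe ┃             
000020  8a 5c d4 de fc ┃━━━━━━┓      
000030  98 ae f8 76 c9 ┃      ┃      
000040  f1 02 ec cb 5e ┃──────┨      
000050  bd bd b┏━━━━━━━━━━━━━━━━━━┓  
000060  bc 0c 0┃ MapNavigator     ┃  
000070  04 04 0┠──────────────────┨  
               ┃......═...........┃  
               ┃......═...........┃  
               ┃......═...........┃  
               ┃......═..@........┃  
               ┃......═........^..┃  
               ┃......═.......^...┃  
━━━━━━━━━━━━━━━┃......═...........┃  
               ┗━━━━━━━━━━━━━━━━━━┛  
                                     
                                     


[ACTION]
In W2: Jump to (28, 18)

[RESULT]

000000  C7 71 81 af bd ┃             
000010  f7 85 ab 9e fe ┃             
000020  8a 5c d4 de fc ┃━━━━━━┓      
000030  98 ae f8 76 c9 ┃      ┃      
000040  f1 02 ec cb 5e ┃──────┨      
000050  bd bd b┏━━━━━━━━━━━━━━━━━━┓  
000060  bc 0c 0┃ MapNavigator     ┃  
000070  04 04 0┠──────────────────┨  
               ┃..............    ┃  
               ┃..............    ┃  
               ┃..............    ┃  
               ┃.........@....    ┃  
               ┃..............    ┃  
               ┃.....~...~~...    ┃  
━━━━━━━━━━━━━━━┃                  ┃  
               ┗━━━━━━━━━━━━━━━━━━┛  
                                     
                                     


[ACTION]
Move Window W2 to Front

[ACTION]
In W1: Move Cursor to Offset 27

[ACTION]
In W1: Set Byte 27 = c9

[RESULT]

000000  c7 71 81 af bd ┃             
000010  f7 85 ab 9e fe ┃             
000020  8a 5c d4 de fc ┃━━━━━━┓      
000030  98 ae f8 76 c9 ┃      ┃      
000040  f1 02 ec cb 5e ┃──────┨      
000050  bd bd b┏━━━━━━━━━━━━━━━━━━┓  
000060  bc 0c 0┃ MapNavigator     ┃  
000070  04 04 0┠──────────────────┨  
               ┃..............    ┃  
               ┃..............    ┃  
               ┃..............    ┃  
               ┃.........@....    ┃  
               ┃..............    ┃  
               ┃.....~...~~...    ┃  
━━━━━━━━━━━━━━━┃                  ┃  
               ┗━━━━━━━━━━━━━━━━━━┛  
                                     
                                     


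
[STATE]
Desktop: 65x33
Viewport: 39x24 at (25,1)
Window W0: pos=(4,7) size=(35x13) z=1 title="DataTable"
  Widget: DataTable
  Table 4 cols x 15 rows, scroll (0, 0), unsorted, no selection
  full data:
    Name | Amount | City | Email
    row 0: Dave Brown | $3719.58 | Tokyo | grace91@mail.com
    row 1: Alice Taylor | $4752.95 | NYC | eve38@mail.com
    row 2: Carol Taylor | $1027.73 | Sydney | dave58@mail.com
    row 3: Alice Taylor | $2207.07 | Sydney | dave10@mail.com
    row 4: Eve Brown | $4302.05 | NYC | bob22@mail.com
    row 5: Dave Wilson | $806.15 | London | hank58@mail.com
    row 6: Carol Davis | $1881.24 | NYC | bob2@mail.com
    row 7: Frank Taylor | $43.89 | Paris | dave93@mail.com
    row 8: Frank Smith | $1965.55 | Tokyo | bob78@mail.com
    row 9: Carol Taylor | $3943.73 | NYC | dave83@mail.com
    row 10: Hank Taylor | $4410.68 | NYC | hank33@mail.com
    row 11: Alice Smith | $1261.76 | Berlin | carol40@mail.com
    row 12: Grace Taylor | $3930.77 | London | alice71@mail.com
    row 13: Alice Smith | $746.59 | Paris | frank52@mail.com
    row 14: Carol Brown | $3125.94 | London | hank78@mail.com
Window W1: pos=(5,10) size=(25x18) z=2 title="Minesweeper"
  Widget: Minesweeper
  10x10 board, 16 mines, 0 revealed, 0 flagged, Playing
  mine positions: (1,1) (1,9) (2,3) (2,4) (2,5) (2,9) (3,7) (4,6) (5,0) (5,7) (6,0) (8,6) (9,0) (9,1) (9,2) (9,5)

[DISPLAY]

                                       
                                       
                                       
                                       
                                       
                                       
━━━━━━━━━━━━━┓                         
             ┃                         
─────────────┨                         
━━━━┓y  │Emai┃                         
    ┃───┼────┃                         
────┨yo │grac┃                         
    ┃   │eve3┃                         
    ┃ney│dave┃                         
    ┃ney│dave┃                         
    ┃   │bob2┃                         
    ┃don│hank┃                         
    ┃   │bob2┃                         
    ┃━━━━━━━━┛                         
    ┃                                  
    ┃                                  
    ┃                                  
    ┃                                  
    ┃                                  


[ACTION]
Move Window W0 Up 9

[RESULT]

             ┃                         
─────────────┨                         
 │City  │Emai┃                         
─┼──────┼────┃                         
8│Tokyo │grac┃                         
5│NYC   │eve3┃                         
3│Sydney│dave┃                         
7│Sydney│dave┃                         
5│NYC   │bob2┃                         
━━━━┓don│hank┃                         
    ┃   │bob2┃                         
────┨━━━━━━━━┛                         
    ┃                                  
    ┃                                  
    ┃                                  
    ┃                                  
    ┃                                  
    ┃                                  
    ┃                                  
    ┃                                  
    ┃                                  
    ┃                                  
    ┃                                  
    ┃                                  


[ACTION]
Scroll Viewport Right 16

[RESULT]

            ┃                          
────────────┨                          
│City  │Emai┃                          
┼──────┼────┃                          
│Tokyo │grac┃                          
│NYC   │eve3┃                          
│Sydney│dave┃                          
│Sydney│dave┃                          
│NYC   │bob2┃                          
━━━┓don│hank┃                          
   ┃   │bob2┃                          
───┨━━━━━━━━┛                          
   ┃                                   
   ┃                                   
   ┃                                   
   ┃                                   
   ┃                                   
   ┃                                   
   ┃                                   
   ┃                                   
   ┃                                   
   ┃                                   
   ┃                                   
   ┃                                   


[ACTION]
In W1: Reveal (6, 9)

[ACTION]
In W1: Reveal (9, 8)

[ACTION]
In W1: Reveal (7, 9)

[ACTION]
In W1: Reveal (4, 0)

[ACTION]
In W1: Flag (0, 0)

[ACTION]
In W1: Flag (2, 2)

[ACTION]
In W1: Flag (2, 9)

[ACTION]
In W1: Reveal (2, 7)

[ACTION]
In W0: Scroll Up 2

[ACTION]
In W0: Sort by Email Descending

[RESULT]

            ┃                          
────────────┨                          
│City  │Emai┃                          
┼──────┼────┃                          
│London│hank┃                          
│London│hank┃                          
│NYC   │hank┃                          
│Tokyo │grac┃                          
│Paris │fran┃                          
━━━┓   │eve3┃                          
   ┃is │dave┃                          
───┨━━━━━━━━┛                          
   ┃                                   
   ┃                                   
   ┃                                   
   ┃                                   
   ┃                                   
   ┃                                   
   ┃                                   
   ┃                                   
   ┃                                   
   ┃                                   
   ┃                                   
   ┃                                   


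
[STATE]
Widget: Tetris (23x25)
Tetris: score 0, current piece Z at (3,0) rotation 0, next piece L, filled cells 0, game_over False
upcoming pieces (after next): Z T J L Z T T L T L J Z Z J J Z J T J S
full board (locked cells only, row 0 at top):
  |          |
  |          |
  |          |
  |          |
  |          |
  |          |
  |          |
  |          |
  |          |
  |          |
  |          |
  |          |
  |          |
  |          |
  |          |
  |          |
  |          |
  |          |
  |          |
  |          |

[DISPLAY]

   ▓▓     │Next:       
    ▓▓    │  ▒         
          │▒▒▒         
          │            
          │            
          │            
          │Score:      
          │0           
          │            
          │            
          │            
          │            
          │            
          │            
          │            
          │            
          │            
          │            
          │            
          │            
          │            
          │            
          │            
          │            
          │            


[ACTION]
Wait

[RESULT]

          │Next:       
   ▓▓     │  ▒         
    ▓▓    │▒▒▒         
          │            
          │            
          │            
          │Score:      
          │0           
          │            
          │            
          │            
          │            
          │            
          │            
          │            
          │            
          │            
          │            
          │            
          │            
          │            
          │            
          │            
          │            
          │            


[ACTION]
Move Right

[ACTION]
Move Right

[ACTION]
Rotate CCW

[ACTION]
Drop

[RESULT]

          │Next:       
          │  ▒         
      ▓   │▒▒▒         
     ▓▓   │            
     ▓    │            
          │            
          │Score:      
          │0           
          │            
          │            
          │            
          │            
          │            
          │            
          │            
          │            
          │            
          │            
          │            
          │            
          │            
          │            
          │            
          │            
          │            


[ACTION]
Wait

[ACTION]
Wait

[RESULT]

          │Next:       
          │  ▒         
          │▒▒▒         
          │            
      ▓   │            
     ▓▓   │            
     ▓    │Score:      
          │0           
          │            
          │            
          │            
          │            
          │            
          │            
          │            
          │            
          │            
          │            
          │            
          │            
          │            
          │            
          │            
          │            
          │            


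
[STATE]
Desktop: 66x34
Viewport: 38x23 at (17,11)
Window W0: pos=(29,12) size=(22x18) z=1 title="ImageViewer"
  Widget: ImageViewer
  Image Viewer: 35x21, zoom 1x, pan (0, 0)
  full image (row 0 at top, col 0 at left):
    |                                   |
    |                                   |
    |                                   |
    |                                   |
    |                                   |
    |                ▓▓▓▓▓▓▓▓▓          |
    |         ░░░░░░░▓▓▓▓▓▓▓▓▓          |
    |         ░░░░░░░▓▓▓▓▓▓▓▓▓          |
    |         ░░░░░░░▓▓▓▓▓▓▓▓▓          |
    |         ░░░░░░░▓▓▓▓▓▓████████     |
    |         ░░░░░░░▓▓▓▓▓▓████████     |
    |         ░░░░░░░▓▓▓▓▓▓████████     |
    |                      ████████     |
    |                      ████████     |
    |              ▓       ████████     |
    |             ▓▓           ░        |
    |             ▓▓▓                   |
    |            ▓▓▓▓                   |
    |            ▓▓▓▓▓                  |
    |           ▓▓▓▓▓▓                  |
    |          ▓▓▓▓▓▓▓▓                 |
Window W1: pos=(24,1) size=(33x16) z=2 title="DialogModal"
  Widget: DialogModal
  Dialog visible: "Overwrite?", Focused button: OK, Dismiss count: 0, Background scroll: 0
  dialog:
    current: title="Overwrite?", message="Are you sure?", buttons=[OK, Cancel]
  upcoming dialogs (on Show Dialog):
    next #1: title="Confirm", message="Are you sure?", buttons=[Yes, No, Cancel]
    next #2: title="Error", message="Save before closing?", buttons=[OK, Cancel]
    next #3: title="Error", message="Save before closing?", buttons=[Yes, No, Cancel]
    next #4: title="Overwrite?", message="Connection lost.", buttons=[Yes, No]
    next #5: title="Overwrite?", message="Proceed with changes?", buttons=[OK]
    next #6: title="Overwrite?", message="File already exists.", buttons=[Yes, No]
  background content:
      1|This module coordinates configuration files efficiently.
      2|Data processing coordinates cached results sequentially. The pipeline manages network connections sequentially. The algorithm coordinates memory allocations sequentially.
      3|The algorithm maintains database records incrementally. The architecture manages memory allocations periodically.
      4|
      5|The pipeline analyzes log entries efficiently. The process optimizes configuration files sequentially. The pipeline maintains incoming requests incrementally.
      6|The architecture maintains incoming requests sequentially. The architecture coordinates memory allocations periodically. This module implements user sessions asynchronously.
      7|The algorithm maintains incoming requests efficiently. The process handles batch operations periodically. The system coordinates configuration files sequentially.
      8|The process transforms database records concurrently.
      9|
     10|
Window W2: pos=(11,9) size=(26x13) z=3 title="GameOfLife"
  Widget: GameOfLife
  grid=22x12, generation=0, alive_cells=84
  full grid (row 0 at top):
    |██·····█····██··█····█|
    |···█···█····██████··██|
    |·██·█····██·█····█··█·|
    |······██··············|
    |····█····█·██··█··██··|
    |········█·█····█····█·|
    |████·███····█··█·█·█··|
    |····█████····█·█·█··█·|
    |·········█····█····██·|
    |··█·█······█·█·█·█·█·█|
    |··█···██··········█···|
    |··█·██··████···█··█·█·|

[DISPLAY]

───────────────────┨───────────┘atabas
0                  ┃                  
····██·█····█··█·  ┃                  
·██··············  ┃                  
····█·██··█··██··  ┃                  
···█·█····█····█·  ┃━━━━━━━━━━━━━━━━━━
███····█··█·█·█··  ┃             ┃    
████····█·█·█··█·  ┃             ┃    
····█····█····██·  ┃             ┃    
······█·█·█·█·█·█  ┃         ▓▓▓▓┃    
━━━━━━━━━━━━━━━━━━━┛  ░░░░░░░▓▓▓▓┃    
            ┃         ░░░░░░░▓▓▓▓┃    
            ┃         ░░░░░░░▓▓▓▓┃    
            ┃         ░░░░░░░▓▓▓▓┃    
            ┃         ░░░░░░░▓▓▓▓┃    
            ┃         ░░░░░░░▓▓▓▓┃    
            ┃                    ┃    
            ┃                    ┃    
            ┗━━━━━━━━━━━━━━━━━━━━┛    
                                      
                                      
                                      
                                      


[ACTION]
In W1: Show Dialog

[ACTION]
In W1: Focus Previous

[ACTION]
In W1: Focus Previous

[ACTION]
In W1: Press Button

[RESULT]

───────────────────┨transforms databas
0                  ┃                  
····██·█····█··█·  ┃                  
·██··············  ┃                  
····█·██··█··██··  ┃                  
···█·█····█····█·  ┃━━━━━━━━━━━━━━━━━━
███····█··█·█·█··  ┃             ┃    
████····█·█·█··█·  ┃             ┃    
····█····█····██·  ┃             ┃    
······█·█·█·█·█·█  ┃         ▓▓▓▓┃    
━━━━━━━━━━━━━━━━━━━┛  ░░░░░░░▓▓▓▓┃    
            ┃         ░░░░░░░▓▓▓▓┃    
            ┃         ░░░░░░░▓▓▓▓┃    
            ┃         ░░░░░░░▓▓▓▓┃    
            ┃         ░░░░░░░▓▓▓▓┃    
            ┃         ░░░░░░░▓▓▓▓┃    
            ┃                    ┃    
            ┃                    ┃    
            ┗━━━━━━━━━━━━━━━━━━━━┛    
                                      
                                      
                                      
                                      


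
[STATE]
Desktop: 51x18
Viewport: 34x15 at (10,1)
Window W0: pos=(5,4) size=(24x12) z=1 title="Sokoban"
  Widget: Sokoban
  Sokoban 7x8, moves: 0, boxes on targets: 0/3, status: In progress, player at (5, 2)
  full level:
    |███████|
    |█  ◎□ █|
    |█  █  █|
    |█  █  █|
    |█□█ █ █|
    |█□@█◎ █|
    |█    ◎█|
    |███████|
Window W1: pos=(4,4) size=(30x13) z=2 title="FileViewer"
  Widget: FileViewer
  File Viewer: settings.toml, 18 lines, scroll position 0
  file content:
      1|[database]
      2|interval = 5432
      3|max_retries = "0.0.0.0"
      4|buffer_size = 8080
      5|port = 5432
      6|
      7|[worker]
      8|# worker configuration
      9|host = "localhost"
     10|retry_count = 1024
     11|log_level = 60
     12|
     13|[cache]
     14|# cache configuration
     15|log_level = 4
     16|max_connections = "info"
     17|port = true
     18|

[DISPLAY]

                                  
                                  
                                  
━━━━━━━━━━━━━━━━━━━━━━━┓          
Viewer                 ┃          
───────────────────────┨          
base]                 ▲┃          
val = 5432            █┃          
etries = "0.0.0.0"    ░┃          
r_size = 8080         ░┃          
= 5432                ░┃          
                      ░┃          
er]                   ░┃          
ker configuration     ░┃          
= "localhost"         ▼┃          


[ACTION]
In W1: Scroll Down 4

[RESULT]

                                  
                                  
                                  
━━━━━━━━━━━━━━━━━━━━━━━┓          
Viewer                 ┃          
───────────────────────┨          
= 5432                ▲┃          
                      ░┃          
er]                   ░┃          
ker configuration     ░┃          
= "localhost"         █┃          
_count = 1024         ░┃          
evel = 60             ░┃          
                      ░┃          
e]                    ▼┃          


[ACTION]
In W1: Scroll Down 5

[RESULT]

                                  
                                  
                                  
━━━━━━━━━━━━━━━━━━━━━━━┓          
Viewer                 ┃          
───────────────────────┨          
_count = 1024         ▲┃          
evel = 60             ░┃          
                      ░┃          
e]                    ░┃          
he configuration      ░┃          
evel = 4              ░┃          
onnections = "info"   ░┃          
= true                █┃          
                      ▼┃          


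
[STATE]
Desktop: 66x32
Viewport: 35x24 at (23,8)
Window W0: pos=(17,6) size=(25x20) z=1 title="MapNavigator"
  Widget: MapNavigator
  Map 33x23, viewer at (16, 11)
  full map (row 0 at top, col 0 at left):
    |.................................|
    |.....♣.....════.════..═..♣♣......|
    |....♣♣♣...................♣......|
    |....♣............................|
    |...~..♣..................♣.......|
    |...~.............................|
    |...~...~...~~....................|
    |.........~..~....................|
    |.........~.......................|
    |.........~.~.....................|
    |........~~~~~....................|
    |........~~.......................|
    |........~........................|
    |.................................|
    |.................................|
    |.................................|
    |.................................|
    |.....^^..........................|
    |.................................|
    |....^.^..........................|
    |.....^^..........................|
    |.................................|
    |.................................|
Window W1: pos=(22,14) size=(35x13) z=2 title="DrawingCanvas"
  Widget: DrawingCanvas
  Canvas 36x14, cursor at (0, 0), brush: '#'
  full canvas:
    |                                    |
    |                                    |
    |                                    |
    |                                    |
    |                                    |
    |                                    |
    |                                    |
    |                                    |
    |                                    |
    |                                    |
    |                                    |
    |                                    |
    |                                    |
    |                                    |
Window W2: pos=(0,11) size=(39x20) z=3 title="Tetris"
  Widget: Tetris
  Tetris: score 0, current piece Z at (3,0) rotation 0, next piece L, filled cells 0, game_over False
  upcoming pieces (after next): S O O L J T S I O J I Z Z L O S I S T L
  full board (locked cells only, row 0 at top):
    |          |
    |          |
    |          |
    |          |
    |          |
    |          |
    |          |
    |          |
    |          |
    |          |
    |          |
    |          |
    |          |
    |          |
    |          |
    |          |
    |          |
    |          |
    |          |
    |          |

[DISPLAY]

──────────────────┨                
..................┃                
...............♣..┃                
━━━━━━━━━━━━━━━┓..┃                
               ┃..┃                
───────────────┨..┃                
               ┃━━━━━━━━━━━━━━━━━┓ 
               ┃                 ┃ 
               ┃─────────────────┨ 
               ┃                 ┃ 
               ┃                 ┃ 
               ┃                 ┃ 
               ┃                 ┃ 
               ┃                 ┃ 
               ┃                 ┃ 
               ┃                 ┃ 
               ┃                 ┃ 
               ┃                 ┃ 
               ┃━━━━━━━━━━━━━━━━━┛ 
               ┃                   
               ┃                   
               ┃                   
━━━━━━━━━━━━━━━┛                   
                                   


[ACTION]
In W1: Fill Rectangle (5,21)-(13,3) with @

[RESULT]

──────────────────┨                
..................┃                
...............♣..┃                
━━━━━━━━━━━━━━━┓..┃                
               ┃..┃                
───────────────┨..┃                
               ┃━━━━━━━━━━━━━━━━━┓ 
               ┃                 ┃ 
               ┃─────────────────┨ 
               ┃                 ┃ 
               ┃                 ┃ 
               ┃                 ┃ 
               ┃                 ┃ 
               ┃                 ┃ 
               ┃@@@@@@           ┃ 
               ┃@@@@@@           ┃ 
               ┃@@@@@@           ┃ 
               ┃@@@@@@           ┃ 
               ┃━━━━━━━━━━━━━━━━━┛ 
               ┃                   
               ┃                   
               ┃                   
━━━━━━━━━━━━━━━┛                   
                                   


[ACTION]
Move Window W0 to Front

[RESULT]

──────────────────┨                
..................┃                
...............♣..┃                
..................┃                
.~~...............┃                
..~...............┃                
..................┃━━━━━━━━━━━━━━┓ 
.~................┃              ┃ 
~~~...............┃──────────────┨ 
......@...........┃              ┃ 
..................┃              ┃ 
..................┃              ┃ 
..................┃              ┃ 
..................┃              ┃ 
..................┃@@@           ┃ 
..................┃@@@           ┃ 
..................┃@@@           ┃ 
━━━━━━━━━━━━━━━━━━┛@@@           ┃ 
               ┃━━━━━━━━━━━━━━━━━┛ 
               ┃                   
               ┃                   
               ┃                   
━━━━━━━━━━━━━━━┛                   
                                   


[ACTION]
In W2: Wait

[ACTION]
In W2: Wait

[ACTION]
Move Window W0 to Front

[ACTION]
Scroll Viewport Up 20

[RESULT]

                                   
                                   
                                   
                                   
                                   
                                   
━━━━━━━━━━━━━━━━━━┓                
avigator          ┃                
──────────────────┨                
..................┃                
...............♣..┃                
..................┃                
.~~...............┃                
..~...............┃                
..................┃━━━━━━━━━━━━━━┓ 
.~................┃              ┃ 
~~~...............┃──────────────┨ 
......@...........┃              ┃ 
..................┃              ┃ 
..................┃              ┃ 
..................┃              ┃ 
..................┃              ┃ 
..................┃@@@           ┃ 
..................┃@@@           ┃ 


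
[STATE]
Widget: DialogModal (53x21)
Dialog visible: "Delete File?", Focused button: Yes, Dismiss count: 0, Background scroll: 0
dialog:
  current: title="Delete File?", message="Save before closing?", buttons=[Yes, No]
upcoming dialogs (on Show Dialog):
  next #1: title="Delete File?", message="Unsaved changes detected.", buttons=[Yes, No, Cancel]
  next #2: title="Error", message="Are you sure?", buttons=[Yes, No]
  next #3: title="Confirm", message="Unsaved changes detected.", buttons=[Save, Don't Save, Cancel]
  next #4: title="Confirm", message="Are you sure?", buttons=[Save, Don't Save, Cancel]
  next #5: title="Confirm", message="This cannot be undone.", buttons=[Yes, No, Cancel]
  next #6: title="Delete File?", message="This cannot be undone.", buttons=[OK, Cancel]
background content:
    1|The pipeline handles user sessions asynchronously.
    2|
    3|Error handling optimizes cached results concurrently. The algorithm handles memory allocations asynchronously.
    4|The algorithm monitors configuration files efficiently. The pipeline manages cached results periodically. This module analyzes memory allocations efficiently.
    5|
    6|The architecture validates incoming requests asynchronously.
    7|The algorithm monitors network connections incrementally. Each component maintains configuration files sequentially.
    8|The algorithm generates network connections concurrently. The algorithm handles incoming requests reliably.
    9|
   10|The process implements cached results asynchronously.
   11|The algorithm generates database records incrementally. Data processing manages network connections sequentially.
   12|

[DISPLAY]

The pipeline handles user sessions asynchronously.   
                                                     
Error handling optimizes cached results concurrently.
The algorithm monitors configuration files efficientl
                                                     
The architecture validates incoming requests asynchro
The algorithm monitors network connections incrementa
The algorithm generates network connections concurren
              ┌──────────────────────┐               
The process im│     Delete File?     │asynchronously.
The algorithm │ Save before closing? │ds incrementall
              │      [Yes]  No       │               
              └──────────────────────┘               
                                                     
                                                     
                                                     
                                                     
                                                     
                                                     
                                                     
                                                     


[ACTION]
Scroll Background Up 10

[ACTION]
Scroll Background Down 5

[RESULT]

The architecture validates incoming requests asynchro
The algorithm monitors network connections incrementa
The algorithm generates network connections concurren
                                                     
The process implements cached results asynchronously.
The algorithm generates database records incrementall
                                                     
                                                     
              ┌──────────────────────┐               
              │     Delete File?     │               
              │ Save before closing? │               
              │      [Yes]  No       │               
              └──────────────────────┘               
                                                     
                                                     
                                                     
                                                     
                                                     
                                                     
                                                     
                                                     


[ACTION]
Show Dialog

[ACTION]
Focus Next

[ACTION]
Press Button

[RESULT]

The architecture validates incoming requests asynchro
The algorithm monitors network connections incrementa
The algorithm generates network connections concurren
                                                     
The process implements cached results asynchronously.
The algorithm generates database records incrementall
                                                     
                                                     
                                                     
                                                     
                                                     
                                                     
                                                     
                                                     
                                                     
                                                     
                                                     
                                                     
                                                     
                                                     
                                                     


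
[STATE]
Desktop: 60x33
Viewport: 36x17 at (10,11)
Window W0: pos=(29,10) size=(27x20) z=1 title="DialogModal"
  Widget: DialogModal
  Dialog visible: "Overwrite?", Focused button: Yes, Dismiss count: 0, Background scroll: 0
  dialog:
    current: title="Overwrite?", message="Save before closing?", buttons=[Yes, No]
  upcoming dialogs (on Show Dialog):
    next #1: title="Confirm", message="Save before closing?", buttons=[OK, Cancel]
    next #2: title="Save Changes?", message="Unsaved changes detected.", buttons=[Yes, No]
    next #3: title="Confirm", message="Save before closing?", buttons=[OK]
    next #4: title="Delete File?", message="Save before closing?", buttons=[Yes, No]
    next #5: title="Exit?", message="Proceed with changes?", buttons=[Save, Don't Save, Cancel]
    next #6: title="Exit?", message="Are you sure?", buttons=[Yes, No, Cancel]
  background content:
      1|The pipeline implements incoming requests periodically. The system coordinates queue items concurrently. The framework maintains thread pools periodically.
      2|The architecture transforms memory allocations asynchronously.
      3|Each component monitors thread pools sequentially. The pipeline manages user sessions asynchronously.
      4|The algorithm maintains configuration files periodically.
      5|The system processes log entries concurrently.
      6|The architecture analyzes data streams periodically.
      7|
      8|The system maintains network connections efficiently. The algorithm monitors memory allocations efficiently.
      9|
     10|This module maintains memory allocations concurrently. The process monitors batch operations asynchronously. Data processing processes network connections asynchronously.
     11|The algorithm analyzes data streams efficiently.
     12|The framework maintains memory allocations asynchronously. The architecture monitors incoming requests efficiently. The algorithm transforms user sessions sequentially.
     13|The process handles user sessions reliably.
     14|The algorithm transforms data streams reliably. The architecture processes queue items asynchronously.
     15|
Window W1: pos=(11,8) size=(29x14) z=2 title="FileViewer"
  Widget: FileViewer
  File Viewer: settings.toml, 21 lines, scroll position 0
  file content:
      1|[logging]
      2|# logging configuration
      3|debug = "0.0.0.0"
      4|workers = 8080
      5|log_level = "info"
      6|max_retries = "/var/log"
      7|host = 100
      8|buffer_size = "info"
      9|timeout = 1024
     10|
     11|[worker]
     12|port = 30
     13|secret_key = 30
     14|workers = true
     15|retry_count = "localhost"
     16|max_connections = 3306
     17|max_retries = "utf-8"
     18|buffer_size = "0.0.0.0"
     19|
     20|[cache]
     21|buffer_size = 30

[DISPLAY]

 ┃[logging]                 ▲┃al    
 ┃# logging configuration   █┃──────
 ┃debug = "0.0.0.0"         ░┃ne imp
 ┃workers = 8080            ░┃ecture
 ┃log_level = "info"        ░┃nent m
 ┃max_retries = "/var/log"  ░┃thm ma
 ┃host = 100                ░┃ proce
 ┃buffer_size = "info"      ░┃──────
 ┃timeout = 1024            ░┃erwrit
 ┃                          ▼┃fore c
 ┗━━━━━━━━━━━━━━━━━━━━━━━━━━━┛es]  N
                   ┃Th└─────────────
                   ┃The algorithm an
                   ┃The framework ma
                   ┃The process hand
                   ┃The algorithm tr
                   ┃                


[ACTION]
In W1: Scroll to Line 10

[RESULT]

 ┃                          ▲┃al    
 ┃[worker]                  ░┃──────
 ┃port = 30                 ░┃ne imp
 ┃secret_key = 30           ░┃ecture
 ┃workers = true            ░┃nent m
 ┃retry_count = "localhost" ░┃thm ma
 ┃max_connections = 3306    ░┃ proce
 ┃max_retries = "utf-8"     █┃──────
 ┃buffer_size = "0.0.0.0"   ░┃erwrit
 ┃                          ▼┃fore c
 ┗━━━━━━━━━━━━━━━━━━━━━━━━━━━┛es]  N
                   ┃Th└─────────────
                   ┃The algorithm an
                   ┃The framework ma
                   ┃The process hand
                   ┃The algorithm tr
                   ┃                


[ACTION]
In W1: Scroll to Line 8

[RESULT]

 ┃buffer_size = "info"      ▲┃al    
 ┃timeout = 1024            ░┃──────
 ┃                          ░┃ne imp
 ┃[worker]                  ░┃ecture
 ┃port = 30                 ░┃nent m
 ┃secret_key = 30           ░┃thm ma
 ┃workers = true            █┃ proce
 ┃retry_count = "localhost" ░┃──────
 ┃max_connections = 3306    ░┃erwrit
 ┃max_retries = "utf-8"     ▼┃fore c
 ┗━━━━━━━━━━━━━━━━━━━━━━━━━━━┛es]  N
                   ┃Th└─────────────
                   ┃The algorithm an
                   ┃The framework ma
                   ┃The process hand
                   ┃The algorithm tr
                   ┃                


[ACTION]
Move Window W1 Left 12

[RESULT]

ze = "info"      ▲┃┃ DialogModal    
 1024            ░┃┠────────────────
                 ░┃┃The pipeline imp
                 ░┃┃The architecture
                 ░┃┃Each component m
y = 30           ░┃┃The algorithm ma
 true            █┃┃The system proce
nt = "localhost" ░┃┃Th┌─────────────
ctions = 3306    ░┃┃  │     Overwrit
es = "utf-8"     ▼┃┃Th│Save before c
━━━━━━━━━━━━━━━━━━┛┃  │     [Yes]  N
                   ┃Th└─────────────
                   ┃The algorithm an
                   ┃The framework ma
                   ┃The process hand
                   ┃The algorithm tr
                   ┃                


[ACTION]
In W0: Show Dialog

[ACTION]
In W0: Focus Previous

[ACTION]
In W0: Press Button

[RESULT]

ze = "info"      ▲┃┃ DialogModal    
 1024            ░┃┠────────────────
                 ░┃┃The pipeline imp
                 ░┃┃The architecture
                 ░┃┃Each component m
y = 30           ░┃┃The algorithm ma
 true            █┃┃The system proce
nt = "localhost" ░┃┃The architecture
ctions = 3306    ░┃┃                
es = "utf-8"     ▼┃┃The system maint
━━━━━━━━━━━━━━━━━━┛┃                
                   ┃This module main
                   ┃The algorithm an
                   ┃The framework ma
                   ┃The process hand
                   ┃The algorithm tr
                   ┃                
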